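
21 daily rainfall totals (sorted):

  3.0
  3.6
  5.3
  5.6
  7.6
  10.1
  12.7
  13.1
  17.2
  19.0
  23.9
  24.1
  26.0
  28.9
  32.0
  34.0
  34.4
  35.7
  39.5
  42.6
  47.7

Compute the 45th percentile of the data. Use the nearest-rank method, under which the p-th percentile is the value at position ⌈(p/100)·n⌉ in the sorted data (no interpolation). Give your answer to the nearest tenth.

19.0

n = 21.
Position = ⌈45/100 · 21⌉ = ⌈9.45⌉ = 10.
The value at rank 10 is 19.0.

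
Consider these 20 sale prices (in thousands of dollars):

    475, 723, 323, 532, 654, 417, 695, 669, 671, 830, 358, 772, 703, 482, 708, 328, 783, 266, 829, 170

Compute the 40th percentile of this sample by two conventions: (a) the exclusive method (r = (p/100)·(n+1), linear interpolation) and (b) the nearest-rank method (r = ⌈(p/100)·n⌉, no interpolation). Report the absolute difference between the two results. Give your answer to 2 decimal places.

20.00

Sorted: 170, 266, 323, 328, 358, 417, 475, 482, 532, 654, 669, 671, 695, 703, 708, 723, 772, 783, 829, 830.
n = 20.
(a) r = 8.4; between ranks 8 (482) and 9 (532): 502.
(b) the nearest-rank method: rank 8 → 482.
|502 − 482| = 20.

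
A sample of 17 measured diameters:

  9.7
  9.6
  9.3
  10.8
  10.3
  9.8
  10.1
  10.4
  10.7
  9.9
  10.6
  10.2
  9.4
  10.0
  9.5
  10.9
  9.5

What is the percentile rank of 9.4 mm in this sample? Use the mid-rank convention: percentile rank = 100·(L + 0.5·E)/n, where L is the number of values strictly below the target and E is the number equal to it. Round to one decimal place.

8.8

Sorted: 9.3, 9.4, 9.5, 9.5, 9.6, 9.7, 9.8, 9.9, 10.0, 10.1, 10.2, 10.3, 10.4, 10.6, 10.7, 10.8, 10.9.
Count below 9.4: L = 1; count equal: E = 1; n = 17.
Percentile rank = 100·(1 + 0.5·1)/17 = 100·1.5/17 = 8.824.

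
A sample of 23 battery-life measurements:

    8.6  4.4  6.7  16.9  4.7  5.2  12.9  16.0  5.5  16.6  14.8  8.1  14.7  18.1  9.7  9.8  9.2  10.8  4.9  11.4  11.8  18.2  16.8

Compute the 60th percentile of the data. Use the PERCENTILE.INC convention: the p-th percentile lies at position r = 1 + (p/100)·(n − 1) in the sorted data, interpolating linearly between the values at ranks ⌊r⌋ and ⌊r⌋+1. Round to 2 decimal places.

12.02

Sorted: 4.4, 4.7, 4.9, 5.2, 5.5, 6.7, 8.1, 8.6, 9.2, 9.7, 9.8, 10.8, 11.4, 11.8, 12.9, 14.7, 14.8, 16.0, 16.6, 16.8, 16.9, 18.1, 18.2.
n = 23.
r = 1 + (60/100)·(23 − 1) = 1 + 13.2 = 14.2.
Rank 14 is 11.8 and rank 15 is 12.9.
Interpolate: 11.8 + 0.2·(12.9 − 11.8) = 11.8 + 0.2·1.1 = 12.02.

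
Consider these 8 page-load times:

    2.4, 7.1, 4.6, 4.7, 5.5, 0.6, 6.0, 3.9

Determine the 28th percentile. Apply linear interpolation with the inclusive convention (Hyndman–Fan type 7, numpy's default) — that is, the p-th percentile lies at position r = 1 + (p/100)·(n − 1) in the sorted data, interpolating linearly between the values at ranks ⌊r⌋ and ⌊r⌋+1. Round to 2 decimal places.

3.84

Sorted: 0.6, 2.4, 3.9, 4.6, 4.7, 5.5, 6.0, 7.1.
n = 8.
r = 1 + (28/100)·(8 − 1) = 1 + 1.96 = 2.96.
Rank 2 is 2.4 and rank 3 is 3.9.
Interpolate: 2.4 + 0.96·(3.9 − 2.4) = 2.4 + 0.96·1.5 = 3.84.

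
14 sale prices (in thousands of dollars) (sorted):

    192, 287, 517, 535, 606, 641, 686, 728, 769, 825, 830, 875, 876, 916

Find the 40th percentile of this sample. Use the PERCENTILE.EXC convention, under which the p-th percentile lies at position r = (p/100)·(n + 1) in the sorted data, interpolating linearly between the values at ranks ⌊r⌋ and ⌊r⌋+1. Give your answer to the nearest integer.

n = 14.
r = (40/100)·(14 + 1) = 6.
r is an integer, so P40 is the value at rank 6: 641.

641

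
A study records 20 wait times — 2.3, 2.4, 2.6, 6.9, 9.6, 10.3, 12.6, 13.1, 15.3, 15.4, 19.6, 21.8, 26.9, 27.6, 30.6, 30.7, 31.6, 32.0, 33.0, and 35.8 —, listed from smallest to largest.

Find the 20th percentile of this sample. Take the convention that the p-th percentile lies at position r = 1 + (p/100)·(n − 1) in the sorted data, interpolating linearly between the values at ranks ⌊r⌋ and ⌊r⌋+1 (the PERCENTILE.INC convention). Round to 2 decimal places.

9.06

n = 20.
r = 1 + (20/100)·(20 − 1) = 1 + 3.8 = 4.8.
Rank 4 is 6.9 and rank 5 is 9.6.
Interpolate: 6.9 + 0.8·(9.6 − 6.9) = 6.9 + 0.8·2.7 = 9.06.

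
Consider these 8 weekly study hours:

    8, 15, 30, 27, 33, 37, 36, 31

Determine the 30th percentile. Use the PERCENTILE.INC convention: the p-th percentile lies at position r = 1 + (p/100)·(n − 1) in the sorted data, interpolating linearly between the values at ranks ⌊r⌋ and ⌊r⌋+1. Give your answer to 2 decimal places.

27.30

Sorted: 8, 15, 27, 30, 31, 33, 36, 37.
n = 8.
r = 1 + (30/100)·(8 − 1) = 1 + 2.1 = 3.1.
Rank 3 is 27 and rank 4 is 30.
Interpolate: 27 + 0.1·(30 − 27) = 27 + 0.1·3 = 27.3.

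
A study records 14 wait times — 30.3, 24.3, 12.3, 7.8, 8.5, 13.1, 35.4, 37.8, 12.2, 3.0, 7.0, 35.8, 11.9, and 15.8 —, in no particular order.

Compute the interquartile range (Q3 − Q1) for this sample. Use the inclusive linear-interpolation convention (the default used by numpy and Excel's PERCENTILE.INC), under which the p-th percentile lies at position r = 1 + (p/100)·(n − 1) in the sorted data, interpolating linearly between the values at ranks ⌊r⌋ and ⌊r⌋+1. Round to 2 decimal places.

19.45

Sorted: 3.0, 7.0, 7.8, 8.5, 11.9, 12.2, 12.3, 13.1, 15.8, 24.3, 30.3, 35.4, 35.8, 37.8.
n = 14.
P25: r = 4.25; ranks 4–5 are 8.5, 11.9; interpolating gives 9.35.
P75: r = 10.75; ranks 10–11 are 24.3, 30.3; interpolating gives 28.8.
Difference: 28.8 − 9.35 = 19.45.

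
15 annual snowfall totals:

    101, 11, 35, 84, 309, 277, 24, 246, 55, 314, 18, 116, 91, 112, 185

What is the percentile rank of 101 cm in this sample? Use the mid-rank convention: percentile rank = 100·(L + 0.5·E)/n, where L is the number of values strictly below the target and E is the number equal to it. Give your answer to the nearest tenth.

Sorted: 11, 18, 24, 35, 55, 84, 91, 101, 112, 116, 185, 246, 277, 309, 314.
Count below 101: L = 7; count equal: E = 1; n = 15.
Percentile rank = 100·(7 + 0.5·1)/15 = 100·7.5/15 = 50.

50.0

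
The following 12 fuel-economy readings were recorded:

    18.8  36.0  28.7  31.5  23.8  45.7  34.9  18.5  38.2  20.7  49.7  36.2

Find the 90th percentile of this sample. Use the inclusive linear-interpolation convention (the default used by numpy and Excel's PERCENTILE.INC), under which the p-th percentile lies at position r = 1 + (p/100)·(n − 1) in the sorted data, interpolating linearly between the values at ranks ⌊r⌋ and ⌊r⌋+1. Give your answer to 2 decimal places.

Sorted: 18.5, 18.8, 20.7, 23.8, 28.7, 31.5, 34.9, 36.0, 36.2, 38.2, 45.7, 49.7.
n = 12.
r = 1 + (90/100)·(12 − 1) = 1 + 9.9 = 10.9.
Rank 10 is 38.2 and rank 11 is 45.7.
Interpolate: 38.2 + 0.9·(45.7 − 38.2) = 38.2 + 0.9·7.5 = 44.95.

44.95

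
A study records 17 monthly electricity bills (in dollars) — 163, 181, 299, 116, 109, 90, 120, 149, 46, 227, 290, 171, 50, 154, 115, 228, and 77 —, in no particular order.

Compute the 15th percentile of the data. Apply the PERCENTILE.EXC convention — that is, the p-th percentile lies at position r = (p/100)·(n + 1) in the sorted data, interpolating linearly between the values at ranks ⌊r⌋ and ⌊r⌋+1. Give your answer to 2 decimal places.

68.90

Sorted: 46, 50, 77, 90, 109, 115, 116, 120, 149, 154, 163, 171, 181, 227, 228, 290, 299.
n = 17.
r = (15/100)·(17 + 1) = 2.7.
Rank 2 is 50 and rank 3 is 77.
Interpolate: 50 + 0.7·(77 − 50) = 50 + 0.7·27 = 68.9.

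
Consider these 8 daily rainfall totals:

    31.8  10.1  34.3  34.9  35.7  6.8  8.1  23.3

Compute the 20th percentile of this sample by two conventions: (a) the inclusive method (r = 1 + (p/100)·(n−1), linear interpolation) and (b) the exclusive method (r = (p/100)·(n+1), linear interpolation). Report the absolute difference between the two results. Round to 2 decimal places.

Sorted: 6.8, 8.1, 10.1, 23.3, 31.8, 34.3, 34.9, 35.7.
n = 8.
(a) r = 2.4; between ranks 2 (8.1) and 3 (10.1): 8.9.
(b) r = 1.8; between ranks 1 (6.8) and 2 (8.1): 7.84.
|8.9 − 7.84| = 1.06.

1.06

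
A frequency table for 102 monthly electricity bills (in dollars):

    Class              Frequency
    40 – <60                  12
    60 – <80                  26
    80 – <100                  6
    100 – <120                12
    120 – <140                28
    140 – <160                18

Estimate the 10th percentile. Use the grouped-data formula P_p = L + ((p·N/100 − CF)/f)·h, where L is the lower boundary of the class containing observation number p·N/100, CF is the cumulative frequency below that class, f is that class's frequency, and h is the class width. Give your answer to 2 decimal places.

57.00

N = 102; target position k = 10/100 · 102 = 10.2.
Cumulative frequencies: 12, 38, 44, 56, 84, 102.
Observation 10.2 falls in the class 40 – <60.
L = 40, CF = 0, f = 12, h = 20.
P10 = 40 + ((10.2 − 0)/12)·20 = 40 + 17 = 57.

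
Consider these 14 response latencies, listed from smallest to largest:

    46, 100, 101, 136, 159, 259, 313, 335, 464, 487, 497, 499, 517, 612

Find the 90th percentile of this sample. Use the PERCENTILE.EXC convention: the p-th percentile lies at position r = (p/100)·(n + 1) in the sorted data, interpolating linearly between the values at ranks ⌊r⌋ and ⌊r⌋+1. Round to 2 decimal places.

564.50

n = 14.
r = (90/100)·(14 + 1) = 13.5.
Rank 13 is 517 and rank 14 is 612.
Interpolate: 517 + 0.5·(612 − 517) = 517 + 0.5·95 = 564.5.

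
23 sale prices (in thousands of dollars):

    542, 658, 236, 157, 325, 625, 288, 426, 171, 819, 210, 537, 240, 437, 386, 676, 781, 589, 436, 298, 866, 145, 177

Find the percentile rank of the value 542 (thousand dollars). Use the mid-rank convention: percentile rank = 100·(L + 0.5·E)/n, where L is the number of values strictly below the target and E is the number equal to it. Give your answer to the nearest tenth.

67.4

Sorted: 145, 157, 171, 177, 210, 236, 240, 288, 298, 325, 386, 426, 436, 437, 537, 542, 589, 625, 658, 676, 781, 819, 866.
Count below 542: L = 15; count equal: E = 1; n = 23.
Percentile rank = 100·(15 + 0.5·1)/23 = 100·15.5/23 = 67.39.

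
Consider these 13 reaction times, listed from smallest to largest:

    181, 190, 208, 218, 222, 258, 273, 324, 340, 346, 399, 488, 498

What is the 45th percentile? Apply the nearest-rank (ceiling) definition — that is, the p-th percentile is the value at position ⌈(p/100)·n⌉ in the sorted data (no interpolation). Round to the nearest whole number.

258

n = 13.
Position = ⌈45/100 · 13⌉ = ⌈5.85⌉ = 6.
The value at rank 6 is 258.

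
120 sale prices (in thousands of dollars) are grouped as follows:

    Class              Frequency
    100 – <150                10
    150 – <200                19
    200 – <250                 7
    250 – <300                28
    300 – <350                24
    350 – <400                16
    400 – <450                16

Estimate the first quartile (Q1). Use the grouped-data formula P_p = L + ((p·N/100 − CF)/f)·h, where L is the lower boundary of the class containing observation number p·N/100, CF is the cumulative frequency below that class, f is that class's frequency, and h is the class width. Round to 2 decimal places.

207.14

N = 120; target position k = 25/100 · 120 = 30.
Cumulative frequencies: 10, 29, 36, 64, 88, 104, 120.
Observation 30 falls in the class 200 – <250.
L = 200, CF = 29, f = 7, h = 50.
P25 = 200 + ((30 − 29)/7)·50 = 200 + 7.14286 = 207.143.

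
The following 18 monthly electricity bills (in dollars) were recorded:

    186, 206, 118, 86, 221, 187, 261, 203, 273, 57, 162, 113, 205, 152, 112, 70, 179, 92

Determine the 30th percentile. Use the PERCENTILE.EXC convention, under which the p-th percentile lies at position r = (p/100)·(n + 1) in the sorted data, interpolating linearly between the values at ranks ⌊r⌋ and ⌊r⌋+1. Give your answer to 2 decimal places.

Sorted: 57, 70, 86, 92, 112, 113, 118, 152, 162, 179, 186, 187, 203, 205, 206, 221, 261, 273.
n = 18.
r = (30/100)·(18 + 1) = 5.7.
Rank 5 is 112 and rank 6 is 113.
Interpolate: 112 + 0.7·(113 − 112) = 112 + 0.7·1 = 112.7.

112.70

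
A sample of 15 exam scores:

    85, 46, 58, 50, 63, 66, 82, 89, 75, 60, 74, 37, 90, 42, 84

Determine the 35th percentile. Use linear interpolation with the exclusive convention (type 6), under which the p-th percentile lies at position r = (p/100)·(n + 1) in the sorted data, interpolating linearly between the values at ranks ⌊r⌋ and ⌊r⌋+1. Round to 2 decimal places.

59.20

Sorted: 37, 42, 46, 50, 58, 60, 63, 66, 74, 75, 82, 84, 85, 89, 90.
n = 15.
r = (35/100)·(15 + 1) = 5.6.
Rank 5 is 58 and rank 6 is 60.
Interpolate: 58 + 0.6·(60 − 58) = 58 + 0.6·2 = 59.2.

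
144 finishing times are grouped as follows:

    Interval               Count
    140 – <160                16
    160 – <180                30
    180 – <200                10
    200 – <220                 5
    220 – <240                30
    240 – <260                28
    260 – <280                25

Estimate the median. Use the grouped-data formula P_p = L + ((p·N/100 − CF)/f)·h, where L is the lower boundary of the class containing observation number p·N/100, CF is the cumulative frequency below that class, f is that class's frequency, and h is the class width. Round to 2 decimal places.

227.33

N = 144; target position k = 50/100 · 144 = 72.
Cumulative frequencies: 16, 46, 56, 61, 91, 119, 144.
Observation 72 falls in the class 220 – <240.
L = 220, CF = 61, f = 30, h = 20.
P50 = 220 + ((72 − 61)/30)·20 = 220 + 7.33333 = 227.333.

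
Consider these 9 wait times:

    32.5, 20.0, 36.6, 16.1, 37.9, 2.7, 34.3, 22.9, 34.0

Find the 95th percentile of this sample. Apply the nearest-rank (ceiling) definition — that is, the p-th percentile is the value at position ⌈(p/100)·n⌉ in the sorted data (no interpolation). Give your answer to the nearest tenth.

Sorted: 2.7, 16.1, 20.0, 22.9, 32.5, 34.0, 34.3, 36.6, 37.9.
n = 9.
Position = ⌈95/100 · 9⌉ = ⌈8.55⌉ = 9.
The value at rank 9 is 37.9.

37.9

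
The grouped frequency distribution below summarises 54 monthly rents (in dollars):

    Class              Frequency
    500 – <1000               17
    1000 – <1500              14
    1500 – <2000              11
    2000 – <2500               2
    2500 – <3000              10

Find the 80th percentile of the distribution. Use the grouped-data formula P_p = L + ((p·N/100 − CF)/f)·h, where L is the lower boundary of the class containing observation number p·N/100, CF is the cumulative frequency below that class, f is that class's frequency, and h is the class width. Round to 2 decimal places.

2300.00

N = 54; target position k = 80/100 · 54 = 43.2.
Cumulative frequencies: 17, 31, 42, 44, 54.
Observation 43.2 falls in the class 2000 – <2500.
L = 2000, CF = 42, f = 2, h = 500.
P80 = 2000 + ((43.2 − 42)/2)·500 = 2000 + 300 = 2300.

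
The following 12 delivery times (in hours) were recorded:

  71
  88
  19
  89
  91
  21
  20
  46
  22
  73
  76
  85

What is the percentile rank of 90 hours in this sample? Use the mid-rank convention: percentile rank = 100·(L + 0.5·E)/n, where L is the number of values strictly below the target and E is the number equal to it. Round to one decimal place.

Sorted: 19, 20, 21, 22, 46, 71, 73, 76, 85, 88, 89, 91.
Count below 90: L = 11; count equal: E = 0; n = 12.
Percentile rank = 100·(11 + 0.5·0)/12 = 100·11/12 = 91.67.

91.7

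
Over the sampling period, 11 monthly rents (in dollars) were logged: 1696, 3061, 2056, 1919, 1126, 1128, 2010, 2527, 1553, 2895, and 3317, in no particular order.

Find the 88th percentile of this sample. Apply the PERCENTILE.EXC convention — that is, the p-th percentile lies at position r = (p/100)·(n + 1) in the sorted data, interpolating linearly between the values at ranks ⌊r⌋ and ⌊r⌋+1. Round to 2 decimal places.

Sorted: 1126, 1128, 1553, 1696, 1919, 2010, 2056, 2527, 2895, 3061, 3317.
n = 11.
r = (88/100)·(11 + 1) = 10.56.
Rank 10 is 3061 and rank 11 is 3317.
Interpolate: 3061 + 0.56·(3317 − 3061) = 3061 + 0.56·256 = 3204.36.

3204.36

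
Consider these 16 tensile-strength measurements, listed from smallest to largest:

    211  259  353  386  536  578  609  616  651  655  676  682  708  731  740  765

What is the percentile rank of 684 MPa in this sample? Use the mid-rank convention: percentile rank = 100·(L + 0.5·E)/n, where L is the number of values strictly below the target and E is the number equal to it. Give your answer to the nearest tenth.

Count below 684: L = 12; count equal: E = 0; n = 16.
Percentile rank = 100·(12 + 0.5·0)/16 = 100·12/16 = 75.

75.0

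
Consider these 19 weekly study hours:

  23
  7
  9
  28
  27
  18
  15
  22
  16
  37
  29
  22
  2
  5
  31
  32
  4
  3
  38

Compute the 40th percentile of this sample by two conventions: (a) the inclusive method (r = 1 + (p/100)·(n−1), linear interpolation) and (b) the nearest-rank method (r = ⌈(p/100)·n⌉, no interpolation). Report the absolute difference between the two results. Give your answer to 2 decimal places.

0.40

Sorted: 2, 3, 4, 5, 7, 9, 15, 16, 18, 22, 22, 23, 27, 28, 29, 31, 32, 37, 38.
n = 19.
(a) r = 8.2; between ranks 8 (16) and 9 (18): 16.4.
(b) the nearest-rank method: rank 8 → 16.
|16.4 − 16| = 0.4.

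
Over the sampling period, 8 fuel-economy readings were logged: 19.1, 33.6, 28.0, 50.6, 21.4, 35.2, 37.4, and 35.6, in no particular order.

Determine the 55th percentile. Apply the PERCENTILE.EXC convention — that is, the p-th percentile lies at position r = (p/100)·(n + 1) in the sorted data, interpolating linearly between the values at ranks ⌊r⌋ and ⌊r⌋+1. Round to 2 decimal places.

Sorted: 19.1, 21.4, 28.0, 33.6, 35.2, 35.6, 37.4, 50.6.
n = 8.
r = (55/100)·(8 + 1) = 4.95.
Rank 4 is 33.6 and rank 5 is 35.2.
Interpolate: 33.6 + 0.95·(35.2 − 33.6) = 33.6 + 0.95·1.6 = 35.12.

35.12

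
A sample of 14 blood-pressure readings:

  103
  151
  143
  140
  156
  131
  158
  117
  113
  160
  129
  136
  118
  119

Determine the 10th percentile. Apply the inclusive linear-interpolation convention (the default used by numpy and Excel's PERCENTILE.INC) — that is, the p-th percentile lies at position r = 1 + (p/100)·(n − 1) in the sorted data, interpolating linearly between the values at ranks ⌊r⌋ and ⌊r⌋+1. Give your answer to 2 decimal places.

Sorted: 103, 113, 117, 118, 119, 129, 131, 136, 140, 143, 151, 156, 158, 160.
n = 14.
r = 1 + (10/100)·(14 − 1) = 1 + 1.3 = 2.3.
Rank 2 is 113 and rank 3 is 117.
Interpolate: 113 + 0.3·(117 − 113) = 113 + 0.3·4 = 114.2.

114.20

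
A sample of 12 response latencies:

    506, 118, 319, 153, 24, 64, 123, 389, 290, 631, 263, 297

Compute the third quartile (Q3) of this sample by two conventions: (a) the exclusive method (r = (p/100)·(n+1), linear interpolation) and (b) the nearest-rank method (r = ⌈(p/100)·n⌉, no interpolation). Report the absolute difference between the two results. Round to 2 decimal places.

Sorted: 24, 64, 118, 123, 153, 263, 290, 297, 319, 389, 506, 631.
n = 12.
(a) r = 9.75; between ranks 9 (319) and 10 (389): 371.5.
(b) the nearest-rank method: rank 9 → 319.
|371.5 − 319| = 52.5.

52.50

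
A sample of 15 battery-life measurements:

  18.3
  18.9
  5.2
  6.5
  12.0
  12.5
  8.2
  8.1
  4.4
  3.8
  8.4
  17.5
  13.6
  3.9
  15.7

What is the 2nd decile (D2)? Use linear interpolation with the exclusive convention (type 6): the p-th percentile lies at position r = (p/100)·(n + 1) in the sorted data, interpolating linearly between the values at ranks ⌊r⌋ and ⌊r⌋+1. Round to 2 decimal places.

Sorted: 3.8, 3.9, 4.4, 5.2, 6.5, 8.1, 8.2, 8.4, 12.0, 12.5, 13.6, 15.7, 17.5, 18.3, 18.9.
n = 15.
r = (20/100)·(15 + 1) = 3.2.
Rank 3 is 4.4 and rank 4 is 5.2.
Interpolate: 4.4 + 0.2·(5.2 − 4.4) = 4.4 + 0.2·0.8 = 4.56.

4.56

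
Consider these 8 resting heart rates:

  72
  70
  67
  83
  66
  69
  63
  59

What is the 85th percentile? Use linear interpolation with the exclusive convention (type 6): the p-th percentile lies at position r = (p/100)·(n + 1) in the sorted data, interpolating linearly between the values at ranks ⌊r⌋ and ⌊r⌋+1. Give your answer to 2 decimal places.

79.15

Sorted: 59, 63, 66, 67, 69, 70, 72, 83.
n = 8.
r = (85/100)·(8 + 1) = 7.65.
Rank 7 is 72 and rank 8 is 83.
Interpolate: 72 + 0.65·(83 − 72) = 72 + 0.65·11 = 79.15.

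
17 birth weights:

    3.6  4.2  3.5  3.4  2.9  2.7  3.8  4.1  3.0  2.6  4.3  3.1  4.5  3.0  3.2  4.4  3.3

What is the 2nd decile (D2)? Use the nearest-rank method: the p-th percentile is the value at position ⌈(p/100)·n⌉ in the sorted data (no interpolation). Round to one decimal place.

Sorted: 2.6, 2.7, 2.9, 3.0, 3.0, 3.1, 3.2, 3.3, 3.4, 3.5, 3.6, 3.8, 4.1, 4.2, 4.3, 4.4, 4.5.
n = 17.
Position = ⌈20/100 · 17⌉ = ⌈3.4⌉ = 4.
The value at rank 4 is 3.0.

3.0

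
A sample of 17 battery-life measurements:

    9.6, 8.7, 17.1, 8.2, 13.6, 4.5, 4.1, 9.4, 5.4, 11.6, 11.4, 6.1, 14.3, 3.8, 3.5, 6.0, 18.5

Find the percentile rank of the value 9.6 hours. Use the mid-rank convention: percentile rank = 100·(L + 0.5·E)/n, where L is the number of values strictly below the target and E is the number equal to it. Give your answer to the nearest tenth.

61.8

Sorted: 3.5, 3.8, 4.1, 4.5, 5.4, 6.0, 6.1, 8.2, 8.7, 9.4, 9.6, 11.4, 11.6, 13.6, 14.3, 17.1, 18.5.
Count below 9.6: L = 10; count equal: E = 1; n = 17.
Percentile rank = 100·(10 + 0.5·1)/17 = 100·10.5/17 = 61.76.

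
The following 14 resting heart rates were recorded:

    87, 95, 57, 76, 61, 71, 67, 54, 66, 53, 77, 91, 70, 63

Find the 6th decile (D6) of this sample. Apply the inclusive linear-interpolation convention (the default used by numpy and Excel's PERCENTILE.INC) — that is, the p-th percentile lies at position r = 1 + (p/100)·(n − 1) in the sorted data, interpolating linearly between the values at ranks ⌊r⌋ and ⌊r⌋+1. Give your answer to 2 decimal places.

70.80

Sorted: 53, 54, 57, 61, 63, 66, 67, 70, 71, 76, 77, 87, 91, 95.
n = 14.
r = 1 + (60/100)·(14 − 1) = 1 + 7.8 = 8.8.
Rank 8 is 70 and rank 9 is 71.
Interpolate: 70 + 0.8·(71 − 70) = 70 + 0.8·1 = 70.8.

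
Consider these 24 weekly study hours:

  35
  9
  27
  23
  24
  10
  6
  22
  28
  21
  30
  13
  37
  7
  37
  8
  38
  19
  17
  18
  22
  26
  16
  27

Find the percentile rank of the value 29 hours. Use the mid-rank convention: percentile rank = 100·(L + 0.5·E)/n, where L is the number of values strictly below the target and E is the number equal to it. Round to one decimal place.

Sorted: 6, 7, 8, 9, 10, 13, 16, 17, 18, 19, 21, 22, 22, 23, 24, 26, 27, 27, 28, 30, 35, 37, 37, 38.
Count below 29: L = 19; count equal: E = 0; n = 24.
Percentile rank = 100·(19 + 0.5·0)/24 = 100·19/24 = 79.17.

79.2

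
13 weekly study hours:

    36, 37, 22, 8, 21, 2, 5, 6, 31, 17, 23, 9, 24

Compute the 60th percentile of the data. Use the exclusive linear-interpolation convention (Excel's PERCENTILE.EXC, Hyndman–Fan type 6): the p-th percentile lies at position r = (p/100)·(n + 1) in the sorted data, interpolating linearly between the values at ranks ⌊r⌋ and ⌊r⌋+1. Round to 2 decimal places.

22.40

Sorted: 2, 5, 6, 8, 9, 17, 21, 22, 23, 24, 31, 36, 37.
n = 13.
r = (60/100)·(13 + 1) = 8.4.
Rank 8 is 22 and rank 9 is 23.
Interpolate: 22 + 0.4·(23 − 22) = 22 + 0.4·1 = 22.4.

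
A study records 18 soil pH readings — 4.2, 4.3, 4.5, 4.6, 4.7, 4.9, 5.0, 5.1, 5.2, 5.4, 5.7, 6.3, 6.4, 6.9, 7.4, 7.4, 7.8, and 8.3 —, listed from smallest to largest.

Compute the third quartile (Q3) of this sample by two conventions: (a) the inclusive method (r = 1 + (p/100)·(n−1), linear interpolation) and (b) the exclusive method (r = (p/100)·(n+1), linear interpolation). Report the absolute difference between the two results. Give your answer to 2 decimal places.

n = 18.
(a) r = 13.75; between ranks 13 (6.4) and 14 (6.9): 6.775.
(b) r = 14.25; between ranks 14 (6.9) and 15 (7.4): 7.025.
|6.775 − 7.025| = 0.25.

0.25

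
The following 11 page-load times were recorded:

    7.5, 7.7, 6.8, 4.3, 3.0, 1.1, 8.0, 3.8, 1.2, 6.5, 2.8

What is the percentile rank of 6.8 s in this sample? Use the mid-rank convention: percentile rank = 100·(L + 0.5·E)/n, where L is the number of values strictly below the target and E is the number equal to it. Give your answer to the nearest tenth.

Sorted: 1.1, 1.2, 2.8, 3.0, 3.8, 4.3, 6.5, 6.8, 7.5, 7.7, 8.0.
Count below 6.8: L = 7; count equal: E = 1; n = 11.
Percentile rank = 100·(7 + 0.5·1)/11 = 100·7.5/11 = 68.18.

68.2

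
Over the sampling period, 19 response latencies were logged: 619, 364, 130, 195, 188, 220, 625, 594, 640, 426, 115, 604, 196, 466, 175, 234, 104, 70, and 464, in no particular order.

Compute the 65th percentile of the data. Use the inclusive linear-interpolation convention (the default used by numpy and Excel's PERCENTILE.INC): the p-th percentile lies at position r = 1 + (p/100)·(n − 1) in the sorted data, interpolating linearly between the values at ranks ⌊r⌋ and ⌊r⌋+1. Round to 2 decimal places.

Sorted: 70, 104, 115, 130, 175, 188, 195, 196, 220, 234, 364, 426, 464, 466, 594, 604, 619, 625, 640.
n = 19.
r = 1 + (65/100)·(19 − 1) = 1 + 11.7 = 12.7.
Rank 12 is 426 and rank 13 is 464.
Interpolate: 426 + 0.7·(464 − 426) = 426 + 0.7·38 = 452.6.

452.60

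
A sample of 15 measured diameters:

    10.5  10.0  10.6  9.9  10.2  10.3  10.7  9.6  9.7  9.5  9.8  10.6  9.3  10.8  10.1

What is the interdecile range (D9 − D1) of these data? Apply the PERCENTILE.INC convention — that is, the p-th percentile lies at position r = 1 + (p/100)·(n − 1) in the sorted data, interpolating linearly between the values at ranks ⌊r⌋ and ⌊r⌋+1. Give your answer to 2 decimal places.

Sorted: 9.3, 9.5, 9.6, 9.7, 9.8, 9.9, 10.0, 10.1, 10.2, 10.3, 10.5, 10.6, 10.6, 10.7, 10.8.
n = 15.
P10: r = 2.4; ranks 2–3 are 9.5, 9.6; interpolating gives 9.54.
P90: r = 13.6; ranks 13–14 are 10.6, 10.7; interpolating gives 10.66.
Difference: 10.66 − 9.54 = 1.12.

1.12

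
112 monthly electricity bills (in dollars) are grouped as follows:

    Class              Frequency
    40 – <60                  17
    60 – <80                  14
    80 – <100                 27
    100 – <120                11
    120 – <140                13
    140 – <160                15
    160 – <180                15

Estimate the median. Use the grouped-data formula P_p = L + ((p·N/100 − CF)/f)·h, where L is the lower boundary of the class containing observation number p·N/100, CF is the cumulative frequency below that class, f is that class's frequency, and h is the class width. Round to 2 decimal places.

98.52

N = 112; target position k = 50/100 · 112 = 56.
Cumulative frequencies: 17, 31, 58, 69, 82, 97, 112.
Observation 56 falls in the class 80 – <100.
L = 80, CF = 31, f = 27, h = 20.
P50 = 80 + ((56 − 31)/27)·20 = 80 + 18.5185 = 98.5185.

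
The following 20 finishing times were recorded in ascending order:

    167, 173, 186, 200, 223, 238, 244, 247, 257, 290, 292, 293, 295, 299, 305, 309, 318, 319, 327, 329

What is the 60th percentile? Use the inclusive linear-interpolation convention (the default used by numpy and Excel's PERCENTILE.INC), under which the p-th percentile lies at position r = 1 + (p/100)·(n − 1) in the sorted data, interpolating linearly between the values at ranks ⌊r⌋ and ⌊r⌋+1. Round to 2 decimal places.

n = 20.
r = 1 + (60/100)·(20 − 1) = 1 + 11.4 = 12.4.
Rank 12 is 293 and rank 13 is 295.
Interpolate: 293 + 0.4·(295 − 293) = 293 + 0.4·2 = 293.8.

293.80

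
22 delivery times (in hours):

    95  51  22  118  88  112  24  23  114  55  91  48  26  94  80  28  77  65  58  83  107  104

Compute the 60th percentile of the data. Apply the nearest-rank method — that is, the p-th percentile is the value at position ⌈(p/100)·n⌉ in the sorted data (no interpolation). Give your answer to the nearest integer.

88

Sorted: 22, 23, 24, 26, 28, 48, 51, 55, 58, 65, 77, 80, 83, 88, 91, 94, 95, 104, 107, 112, 114, 118.
n = 22.
Position = ⌈60/100 · 22⌉ = ⌈13.2⌉ = 14.
The value at rank 14 is 88.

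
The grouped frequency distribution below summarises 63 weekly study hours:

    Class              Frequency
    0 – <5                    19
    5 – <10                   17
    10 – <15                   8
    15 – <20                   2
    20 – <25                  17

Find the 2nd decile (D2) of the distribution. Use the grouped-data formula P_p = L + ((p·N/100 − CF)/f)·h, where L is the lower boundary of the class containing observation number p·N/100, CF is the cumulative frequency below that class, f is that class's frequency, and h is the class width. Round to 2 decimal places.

3.32

N = 63; target position k = 20/100 · 63 = 12.6.
Cumulative frequencies: 19, 36, 44, 46, 63.
Observation 12.6 falls in the class 0 – <5.
L = 0, CF = 0, f = 19, h = 5.
P20 = 0 + ((12.6 − 0)/19)·5 = 0 + 3.31579 = 3.31579.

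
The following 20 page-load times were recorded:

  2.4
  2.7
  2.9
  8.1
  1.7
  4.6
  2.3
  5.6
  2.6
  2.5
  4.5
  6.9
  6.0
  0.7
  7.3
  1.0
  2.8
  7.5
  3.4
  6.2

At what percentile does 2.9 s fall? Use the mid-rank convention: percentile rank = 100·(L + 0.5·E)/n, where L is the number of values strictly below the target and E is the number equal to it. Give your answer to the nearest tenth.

47.5

Sorted: 0.7, 1.0, 1.7, 2.3, 2.4, 2.5, 2.6, 2.7, 2.8, 2.9, 3.4, 4.5, 4.6, 5.6, 6.0, 6.2, 6.9, 7.3, 7.5, 8.1.
Count below 2.9: L = 9; count equal: E = 1; n = 20.
Percentile rank = 100·(9 + 0.5·1)/20 = 100·9.5/20 = 47.5.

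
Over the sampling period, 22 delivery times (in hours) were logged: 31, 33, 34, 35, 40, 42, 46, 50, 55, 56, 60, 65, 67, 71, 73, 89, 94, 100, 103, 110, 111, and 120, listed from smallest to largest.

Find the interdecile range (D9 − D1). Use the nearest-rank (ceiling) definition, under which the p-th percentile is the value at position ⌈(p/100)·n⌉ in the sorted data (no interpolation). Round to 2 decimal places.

n = 22.
P10: rank ⌈10/100·22⌉ = 3 → 34.
P90: rank ⌈90/100·22⌉ = 20 → 110.
Difference: 110 − 34 = 76.

76.00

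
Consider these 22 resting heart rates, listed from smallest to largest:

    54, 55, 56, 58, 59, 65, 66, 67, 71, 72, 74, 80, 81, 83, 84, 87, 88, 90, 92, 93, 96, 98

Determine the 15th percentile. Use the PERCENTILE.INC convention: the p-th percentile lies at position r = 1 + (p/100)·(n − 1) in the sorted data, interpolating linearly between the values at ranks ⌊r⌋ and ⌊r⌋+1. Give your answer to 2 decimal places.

58.15

n = 22.
r = 1 + (15/100)·(22 − 1) = 1 + 3.15 = 4.15.
Rank 4 is 58 and rank 5 is 59.
Interpolate: 58 + 0.15·(59 − 58) = 58 + 0.15·1 = 58.15.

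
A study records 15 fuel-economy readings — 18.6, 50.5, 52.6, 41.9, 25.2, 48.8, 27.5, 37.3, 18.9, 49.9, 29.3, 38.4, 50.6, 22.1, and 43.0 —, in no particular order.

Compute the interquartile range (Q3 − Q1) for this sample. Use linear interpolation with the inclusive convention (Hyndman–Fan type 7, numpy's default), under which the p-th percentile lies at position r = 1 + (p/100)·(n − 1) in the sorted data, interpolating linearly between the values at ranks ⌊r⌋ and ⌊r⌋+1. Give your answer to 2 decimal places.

Sorted: 18.6, 18.9, 22.1, 25.2, 27.5, 29.3, 37.3, 38.4, 41.9, 43.0, 48.8, 49.9, 50.5, 50.6, 52.6.
n = 15.
P25: r = 4.5; ranks 4–5 are 25.2, 27.5; interpolating gives 26.35.
P75: r = 11.5; ranks 11–12 are 48.8, 49.9; interpolating gives 49.35.
Difference: 49.35 − 26.35 = 23.

23.00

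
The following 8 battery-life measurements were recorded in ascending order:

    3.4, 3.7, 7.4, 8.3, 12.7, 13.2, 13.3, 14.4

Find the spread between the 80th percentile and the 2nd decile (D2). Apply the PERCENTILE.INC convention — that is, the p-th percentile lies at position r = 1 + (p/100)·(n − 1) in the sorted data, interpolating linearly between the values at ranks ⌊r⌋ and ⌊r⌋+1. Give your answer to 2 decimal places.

8.08

n = 8.
P20: r = 2.4; ranks 2–3 are 3.7, 7.4; interpolating gives 5.18.
P80: r = 6.6; ranks 6–7 are 13.2, 13.3; interpolating gives 13.26.
Difference: 13.26 − 5.18 = 8.08.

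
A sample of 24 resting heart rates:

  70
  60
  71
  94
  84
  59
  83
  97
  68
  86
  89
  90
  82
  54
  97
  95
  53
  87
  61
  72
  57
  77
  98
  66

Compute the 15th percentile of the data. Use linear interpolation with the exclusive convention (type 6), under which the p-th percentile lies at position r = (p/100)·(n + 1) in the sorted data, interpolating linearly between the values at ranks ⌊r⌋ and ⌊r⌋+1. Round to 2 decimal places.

58.50

Sorted: 53, 54, 57, 59, 60, 61, 66, 68, 70, 71, 72, 77, 82, 83, 84, 86, 87, 89, 90, 94, 95, 97, 97, 98.
n = 24.
r = (15/100)·(24 + 1) = 3.75.
Rank 3 is 57 and rank 4 is 59.
Interpolate: 57 + 0.75·(59 − 57) = 57 + 0.75·2 = 58.5.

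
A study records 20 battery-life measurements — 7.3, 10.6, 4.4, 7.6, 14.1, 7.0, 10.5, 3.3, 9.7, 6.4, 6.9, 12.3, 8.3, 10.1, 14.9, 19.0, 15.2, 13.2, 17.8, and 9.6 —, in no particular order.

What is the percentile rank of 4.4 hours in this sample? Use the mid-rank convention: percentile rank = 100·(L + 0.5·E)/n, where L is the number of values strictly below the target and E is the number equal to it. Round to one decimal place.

Sorted: 3.3, 4.4, 6.4, 6.9, 7.0, 7.3, 7.6, 8.3, 9.6, 9.7, 10.1, 10.5, 10.6, 12.3, 13.2, 14.1, 14.9, 15.2, 17.8, 19.0.
Count below 4.4: L = 1; count equal: E = 1; n = 20.
Percentile rank = 100·(1 + 0.5·1)/20 = 100·1.5/20 = 7.5.

7.5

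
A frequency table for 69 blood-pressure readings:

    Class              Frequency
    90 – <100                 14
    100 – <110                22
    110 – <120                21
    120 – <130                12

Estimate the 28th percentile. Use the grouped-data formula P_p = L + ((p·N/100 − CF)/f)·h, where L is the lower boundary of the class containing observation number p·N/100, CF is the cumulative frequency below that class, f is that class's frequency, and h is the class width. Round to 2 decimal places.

102.42

N = 69; target position k = 28/100 · 69 = 19.32.
Cumulative frequencies: 14, 36, 57, 69.
Observation 19.32 falls in the class 100 – <110.
L = 100, CF = 14, f = 22, h = 10.
P28 = 100 + ((19.32 − 14)/22)·10 = 100 + 2.41818 = 102.418.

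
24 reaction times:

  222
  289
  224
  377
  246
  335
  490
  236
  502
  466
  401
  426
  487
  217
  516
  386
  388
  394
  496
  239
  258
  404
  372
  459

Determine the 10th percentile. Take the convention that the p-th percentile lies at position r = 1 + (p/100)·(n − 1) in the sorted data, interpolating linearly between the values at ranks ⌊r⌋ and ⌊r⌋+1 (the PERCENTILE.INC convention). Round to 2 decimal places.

227.60

Sorted: 217, 222, 224, 236, 239, 246, 258, 289, 335, 372, 377, 386, 388, 394, 401, 404, 426, 459, 466, 487, 490, 496, 502, 516.
n = 24.
r = 1 + (10/100)·(24 − 1) = 1 + 2.3 = 3.3.
Rank 3 is 224 and rank 4 is 236.
Interpolate: 224 + 0.3·(236 − 224) = 224 + 0.3·12 = 227.6.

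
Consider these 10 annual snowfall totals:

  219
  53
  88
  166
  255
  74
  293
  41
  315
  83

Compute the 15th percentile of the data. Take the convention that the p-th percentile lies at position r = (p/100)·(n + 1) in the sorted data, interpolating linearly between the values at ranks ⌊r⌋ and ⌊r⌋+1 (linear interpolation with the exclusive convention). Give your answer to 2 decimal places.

48.80

Sorted: 41, 53, 74, 83, 88, 166, 219, 255, 293, 315.
n = 10.
r = (15/100)·(10 + 1) = 1.65.
Rank 1 is 41 and rank 2 is 53.
Interpolate: 41 + 0.65·(53 − 41) = 41 + 0.65·12 = 48.8.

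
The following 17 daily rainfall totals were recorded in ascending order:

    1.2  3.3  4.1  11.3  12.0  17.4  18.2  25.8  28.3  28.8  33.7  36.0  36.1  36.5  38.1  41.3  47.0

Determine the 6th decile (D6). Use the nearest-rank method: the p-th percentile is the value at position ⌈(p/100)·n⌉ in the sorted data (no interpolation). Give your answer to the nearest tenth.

33.7

n = 17.
Position = ⌈60/100 · 17⌉ = ⌈10.2⌉ = 11.
The value at rank 11 is 33.7.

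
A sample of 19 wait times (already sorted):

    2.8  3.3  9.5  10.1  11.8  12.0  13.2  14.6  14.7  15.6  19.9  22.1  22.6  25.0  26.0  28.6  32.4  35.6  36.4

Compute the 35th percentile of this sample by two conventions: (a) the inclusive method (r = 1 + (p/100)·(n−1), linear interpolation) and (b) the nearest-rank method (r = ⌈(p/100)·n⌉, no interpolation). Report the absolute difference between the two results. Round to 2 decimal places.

n = 19.
(a) r = 7.3; between ranks 7 (13.2) and 8 (14.6): 13.62.
(b) the nearest-rank method: rank 7 → 13.2.
|13.62 − 13.2| = 0.42.

0.42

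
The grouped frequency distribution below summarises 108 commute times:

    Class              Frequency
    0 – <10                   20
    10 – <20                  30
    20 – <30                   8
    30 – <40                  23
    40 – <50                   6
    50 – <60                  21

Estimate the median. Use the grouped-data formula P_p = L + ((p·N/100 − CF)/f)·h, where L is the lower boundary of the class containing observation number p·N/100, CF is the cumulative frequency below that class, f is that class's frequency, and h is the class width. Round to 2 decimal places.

N = 108; target position k = 50/100 · 108 = 54.
Cumulative frequencies: 20, 50, 58, 81, 87, 108.
Observation 54 falls in the class 20 – <30.
L = 20, CF = 50, f = 8, h = 10.
P50 = 20 + ((54 − 50)/8)·10 = 20 + 5 = 25.

25.00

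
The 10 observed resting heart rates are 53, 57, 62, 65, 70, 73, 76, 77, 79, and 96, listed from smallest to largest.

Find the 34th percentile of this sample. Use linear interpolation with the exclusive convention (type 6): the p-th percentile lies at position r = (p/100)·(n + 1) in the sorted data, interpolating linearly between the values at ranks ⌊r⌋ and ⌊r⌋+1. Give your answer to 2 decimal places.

64.22

n = 10.
r = (34/100)·(10 + 1) = 3.74.
Rank 3 is 62 and rank 4 is 65.
Interpolate: 62 + 0.74·(65 − 62) = 62 + 0.74·3 = 64.22.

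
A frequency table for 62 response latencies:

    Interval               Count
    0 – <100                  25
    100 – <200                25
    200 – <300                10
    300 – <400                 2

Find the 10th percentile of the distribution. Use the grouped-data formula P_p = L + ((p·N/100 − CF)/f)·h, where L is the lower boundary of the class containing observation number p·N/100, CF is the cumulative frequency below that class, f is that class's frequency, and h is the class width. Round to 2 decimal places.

N = 62; target position k = 10/100 · 62 = 6.2.
Cumulative frequencies: 25, 50, 60, 62.
Observation 6.2 falls in the class 0 – <100.
L = 0, CF = 0, f = 25, h = 100.
P10 = 0 + ((6.2 − 0)/25)·100 = 0 + 24.8 = 24.8.

24.80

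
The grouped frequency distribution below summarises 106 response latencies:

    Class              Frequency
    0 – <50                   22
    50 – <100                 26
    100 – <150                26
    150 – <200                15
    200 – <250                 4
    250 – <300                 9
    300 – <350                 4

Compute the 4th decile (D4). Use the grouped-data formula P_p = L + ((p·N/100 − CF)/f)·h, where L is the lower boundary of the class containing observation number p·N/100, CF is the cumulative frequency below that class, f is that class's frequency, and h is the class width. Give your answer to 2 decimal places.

89.23

N = 106; target position k = 40/100 · 106 = 42.4.
Cumulative frequencies: 22, 48, 74, 89, 93, 102, 106.
Observation 42.4 falls in the class 50 – <100.
L = 50, CF = 22, f = 26, h = 50.
P40 = 50 + ((42.4 − 22)/26)·50 = 50 + 39.2308 = 89.2308.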